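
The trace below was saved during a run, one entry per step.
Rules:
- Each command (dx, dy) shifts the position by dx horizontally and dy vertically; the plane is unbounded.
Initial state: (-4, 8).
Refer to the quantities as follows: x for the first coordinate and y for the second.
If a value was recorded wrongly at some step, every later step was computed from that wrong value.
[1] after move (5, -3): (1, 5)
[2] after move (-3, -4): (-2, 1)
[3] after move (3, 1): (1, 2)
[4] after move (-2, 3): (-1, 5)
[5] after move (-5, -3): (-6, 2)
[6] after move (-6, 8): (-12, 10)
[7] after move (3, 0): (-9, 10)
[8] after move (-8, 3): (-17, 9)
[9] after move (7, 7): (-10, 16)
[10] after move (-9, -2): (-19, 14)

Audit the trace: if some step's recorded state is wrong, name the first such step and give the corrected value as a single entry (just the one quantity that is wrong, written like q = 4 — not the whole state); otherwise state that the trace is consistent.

step 8, y = 13

Recomputing the run from the initial state:
step 1: x = 1, y = 5
step 2: x = -2, y = 1
step 3: x = 1, y = 2
step 4: x = -1, y = 5
step 5: x = -6, y = 2
step 6: x = -12, y = 10
step 7: x = -9, y = 10
step 8: x = -17, y = 13
step 9: x = -10, y = 20
step 10: x = -19, y = 18
The first disagreement with the trace is at step 8, where the value should be y = 13.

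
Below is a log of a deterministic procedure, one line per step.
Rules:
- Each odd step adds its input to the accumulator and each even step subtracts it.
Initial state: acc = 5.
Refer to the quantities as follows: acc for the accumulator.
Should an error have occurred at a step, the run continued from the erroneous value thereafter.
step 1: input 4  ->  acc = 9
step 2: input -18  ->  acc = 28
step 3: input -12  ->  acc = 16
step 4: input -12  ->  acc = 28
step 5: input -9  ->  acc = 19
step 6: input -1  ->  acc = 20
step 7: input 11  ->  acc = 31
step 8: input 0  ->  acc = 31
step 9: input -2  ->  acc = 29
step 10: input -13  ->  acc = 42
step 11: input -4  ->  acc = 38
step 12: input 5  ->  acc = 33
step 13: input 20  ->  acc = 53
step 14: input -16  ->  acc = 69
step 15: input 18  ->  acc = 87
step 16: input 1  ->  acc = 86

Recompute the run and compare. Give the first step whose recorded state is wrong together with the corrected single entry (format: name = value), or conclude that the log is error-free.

1. acc = 5 + 4 = 9 (checks out)
2. acc = 9 - -18 = 27 (the entry is off here)
First incorrect step: 2; the correct value is acc = 27.

step 2, acc = 27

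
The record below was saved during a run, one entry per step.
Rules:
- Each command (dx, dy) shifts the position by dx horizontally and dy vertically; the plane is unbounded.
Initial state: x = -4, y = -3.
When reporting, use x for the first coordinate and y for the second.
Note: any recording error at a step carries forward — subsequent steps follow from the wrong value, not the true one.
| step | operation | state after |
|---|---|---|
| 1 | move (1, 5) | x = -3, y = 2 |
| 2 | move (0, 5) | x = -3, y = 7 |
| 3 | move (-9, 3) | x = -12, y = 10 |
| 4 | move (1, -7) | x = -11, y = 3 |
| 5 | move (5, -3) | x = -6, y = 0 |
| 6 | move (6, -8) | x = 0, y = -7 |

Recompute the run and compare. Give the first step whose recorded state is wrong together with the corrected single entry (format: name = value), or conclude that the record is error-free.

step 6, y = -8

Recomputing the run from the initial state:
step 1: x = -3, y = 2
step 2: x = -3, y = 7
step 3: x = -12, y = 10
step 4: x = -11, y = 3
step 5: x = -6, y = 0
step 6: x = 0, y = -8
The first disagreement with the record is at step 6, where the value should be y = -8.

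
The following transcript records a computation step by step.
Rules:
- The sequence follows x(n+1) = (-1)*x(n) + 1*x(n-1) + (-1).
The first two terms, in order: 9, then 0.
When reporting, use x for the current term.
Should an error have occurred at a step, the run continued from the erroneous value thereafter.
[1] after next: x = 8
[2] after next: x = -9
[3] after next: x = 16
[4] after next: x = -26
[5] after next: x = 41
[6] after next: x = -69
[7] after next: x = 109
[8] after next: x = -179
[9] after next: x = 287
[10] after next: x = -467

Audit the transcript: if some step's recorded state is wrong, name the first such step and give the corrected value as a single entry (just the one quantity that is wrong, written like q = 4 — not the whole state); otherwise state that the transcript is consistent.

step 6, x = -68

Recomputing the run from the initial state:
step 1: x = 8
step 2: x = -9
step 3: x = 16
step 4: x = -26
step 5: x = 41
step 6: x = -68
step 7: x = 108
step 8: x = -177
step 9: x = 284
step 10: x = -462
The first disagreement with the transcript is at step 6, where the value should be x = -68.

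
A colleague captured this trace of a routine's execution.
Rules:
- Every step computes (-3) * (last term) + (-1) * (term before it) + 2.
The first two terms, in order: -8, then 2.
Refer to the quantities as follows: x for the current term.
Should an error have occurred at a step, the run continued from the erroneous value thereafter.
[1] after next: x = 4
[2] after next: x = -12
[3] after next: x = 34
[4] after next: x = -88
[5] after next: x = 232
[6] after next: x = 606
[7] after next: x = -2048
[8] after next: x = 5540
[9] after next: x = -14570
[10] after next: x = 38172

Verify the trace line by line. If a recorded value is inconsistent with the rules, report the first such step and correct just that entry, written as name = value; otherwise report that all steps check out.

step 1: x = -3*(2) + (-1)*(-8) + (2) = 4 -> same as recorded
step 2: x = -3*(4) + (-1)*(2) + (2) = -12 -> matches
step 3: x = -3*(-12) + (-1)*(4) + (2) = 34 -> matches
step 4: x = -3*(34) + (-1)*(-12) + (2) = -88 -> verified
step 5: x = -3*(-88) + (-1)*(34) + (2) = 232 -> consistent with the trace
step 6: x = -3*(232) + (-1)*(-88) + (2) = -606 -> the entry is off here
The earliest wrong entry is at step 6: it should read x = -606.

step 6, x = -606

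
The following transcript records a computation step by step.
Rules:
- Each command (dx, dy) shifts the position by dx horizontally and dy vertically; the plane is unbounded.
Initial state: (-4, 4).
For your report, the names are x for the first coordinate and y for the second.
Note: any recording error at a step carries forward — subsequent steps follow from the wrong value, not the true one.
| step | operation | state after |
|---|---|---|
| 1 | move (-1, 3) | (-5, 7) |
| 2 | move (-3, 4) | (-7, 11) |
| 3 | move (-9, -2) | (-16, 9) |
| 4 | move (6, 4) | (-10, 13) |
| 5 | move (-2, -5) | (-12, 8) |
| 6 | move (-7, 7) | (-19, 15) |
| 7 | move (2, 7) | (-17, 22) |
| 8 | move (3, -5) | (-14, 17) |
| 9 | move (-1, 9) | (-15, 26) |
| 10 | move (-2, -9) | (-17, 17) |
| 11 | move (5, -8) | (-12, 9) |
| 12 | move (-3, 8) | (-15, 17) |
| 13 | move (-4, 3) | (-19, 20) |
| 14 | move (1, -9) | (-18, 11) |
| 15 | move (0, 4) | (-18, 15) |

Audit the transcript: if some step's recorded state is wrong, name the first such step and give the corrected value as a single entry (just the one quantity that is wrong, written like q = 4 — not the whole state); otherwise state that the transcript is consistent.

step 2, x = -8

Recomputing the run from the initial state:
step 1: x = -5, y = 7
step 2: x = -8, y = 11
step 3: x = -17, y = 9
step 4: x = -11, y = 13
step 5: x = -13, y = 8
step 6: x = -20, y = 15
step 7: x = -18, y = 22
step 8: x = -15, y = 17
step 9: x = -16, y = 26
step 10: x = -18, y = 17
step 11: x = -13, y = 9
step 12: x = -16, y = 17
step 13: x = -20, y = 20
step 14: x = -19, y = 11
step 15: x = -19, y = 15
The first disagreement with the transcript is at step 2, where the value should be x = -8.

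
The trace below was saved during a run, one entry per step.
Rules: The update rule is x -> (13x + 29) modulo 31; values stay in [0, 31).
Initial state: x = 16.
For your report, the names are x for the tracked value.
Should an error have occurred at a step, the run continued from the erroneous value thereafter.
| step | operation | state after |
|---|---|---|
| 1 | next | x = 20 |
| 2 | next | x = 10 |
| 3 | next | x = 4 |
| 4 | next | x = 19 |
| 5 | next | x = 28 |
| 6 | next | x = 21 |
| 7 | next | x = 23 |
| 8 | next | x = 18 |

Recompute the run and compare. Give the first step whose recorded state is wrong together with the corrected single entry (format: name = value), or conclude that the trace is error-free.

no error

1. x = (13*16 + 29) mod 31 = 20 (agrees with the trace)
2. x = (13*20 + 29) mod 31 = 10 (in agreement)
3. x = (13*10 + 29) mod 31 = 4 (verified)
4. x = (13*4 + 29) mod 31 = 19 (confirmed correct)
5. x = (13*19 + 29) mod 31 = 28 (no discrepancy)
6. x = (13*28 + 29) mod 31 = 21 (confirmed correct)
7. x = (13*21 + 29) mod 31 = 23 (confirmed correct)
8. x = (13*23 + 29) mod 31 = 18 (exactly as logged)
All entries verified; no error found.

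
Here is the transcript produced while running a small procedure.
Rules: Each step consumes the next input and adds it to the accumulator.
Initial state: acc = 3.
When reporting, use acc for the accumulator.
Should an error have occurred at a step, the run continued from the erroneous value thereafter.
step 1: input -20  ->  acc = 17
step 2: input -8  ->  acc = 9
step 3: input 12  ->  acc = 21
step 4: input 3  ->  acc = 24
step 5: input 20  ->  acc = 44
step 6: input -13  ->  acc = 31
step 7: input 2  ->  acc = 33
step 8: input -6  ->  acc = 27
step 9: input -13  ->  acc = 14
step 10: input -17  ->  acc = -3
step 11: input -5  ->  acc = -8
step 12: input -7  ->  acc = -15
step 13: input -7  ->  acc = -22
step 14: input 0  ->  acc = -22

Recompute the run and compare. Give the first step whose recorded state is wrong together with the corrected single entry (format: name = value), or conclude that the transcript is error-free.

Recomputing the run from the initial state:
step 1: acc = -17
step 2: acc = -25
step 3: acc = -13
step 4: acc = -10
step 5: acc = 10
step 6: acc = -3
step 7: acc = -1
step 8: acc = -7
step 9: acc = -20
step 10: acc = -37
step 11: acc = -42
step 12: acc = -49
step 13: acc = -56
step 14: acc = -56
The first disagreement with the transcript is at step 1, where the value should be acc = -17.

step 1, acc = -17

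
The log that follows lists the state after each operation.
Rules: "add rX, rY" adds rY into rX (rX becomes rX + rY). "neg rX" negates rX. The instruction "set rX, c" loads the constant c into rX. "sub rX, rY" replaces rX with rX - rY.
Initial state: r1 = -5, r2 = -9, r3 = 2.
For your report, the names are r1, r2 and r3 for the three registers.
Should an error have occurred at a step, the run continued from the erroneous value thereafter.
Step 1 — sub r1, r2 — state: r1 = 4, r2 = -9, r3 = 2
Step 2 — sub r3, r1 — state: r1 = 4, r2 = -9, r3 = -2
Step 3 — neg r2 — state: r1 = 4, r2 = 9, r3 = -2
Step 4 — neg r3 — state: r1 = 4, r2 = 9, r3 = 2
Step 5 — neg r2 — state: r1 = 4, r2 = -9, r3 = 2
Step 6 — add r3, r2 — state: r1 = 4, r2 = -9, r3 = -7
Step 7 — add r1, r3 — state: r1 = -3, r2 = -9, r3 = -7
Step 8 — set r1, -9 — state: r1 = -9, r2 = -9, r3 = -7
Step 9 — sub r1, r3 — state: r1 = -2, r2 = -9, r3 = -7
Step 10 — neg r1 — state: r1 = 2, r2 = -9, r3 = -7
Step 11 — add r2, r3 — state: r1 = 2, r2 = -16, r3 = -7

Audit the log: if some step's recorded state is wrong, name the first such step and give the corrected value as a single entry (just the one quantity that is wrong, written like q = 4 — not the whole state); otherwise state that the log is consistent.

no error

Recomputing the run from the initial state:
step 1: r1 = 4, r2 = -9, r3 = 2
step 2: r1 = 4, r2 = -9, r3 = -2
step 3: r1 = 4, r2 = 9, r3 = -2
step 4: r1 = 4, r2 = 9, r3 = 2
step 5: r1 = 4, r2 = -9, r3 = 2
step 6: r1 = 4, r2 = -9, r3 = -7
step 7: r1 = -3, r2 = -9, r3 = -7
step 8: r1 = -9, r2 = -9, r3 = -7
step 9: r1 = -2, r2 = -9, r3 = -7
step 10: r1 = 2, r2 = -9, r3 = -7
step 11: r1 = 2, r2 = -16, r3 = -7
This matches the log at every step.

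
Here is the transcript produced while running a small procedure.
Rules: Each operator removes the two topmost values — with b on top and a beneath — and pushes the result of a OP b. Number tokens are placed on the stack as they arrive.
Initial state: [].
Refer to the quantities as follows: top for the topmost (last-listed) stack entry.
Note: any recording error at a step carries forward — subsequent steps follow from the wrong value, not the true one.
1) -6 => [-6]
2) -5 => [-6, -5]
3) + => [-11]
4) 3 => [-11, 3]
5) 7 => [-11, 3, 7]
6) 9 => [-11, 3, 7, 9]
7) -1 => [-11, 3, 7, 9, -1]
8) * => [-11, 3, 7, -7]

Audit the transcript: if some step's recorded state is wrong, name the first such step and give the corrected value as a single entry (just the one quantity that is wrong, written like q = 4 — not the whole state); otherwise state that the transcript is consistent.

Recomputing the run from the initial state:
step 1: [-6]
step 2: [-6, -5]
step 3: [-11]
step 4: [-11, 3]
step 5: [-11, 3, 7]
step 6: [-11, 3, 7, 9]
step 7: [-11, 3, 7, 9, -1]
step 8: [-11, 3, 7, -9]
The first disagreement with the transcript is at step 8, where the value should be top = -9.

step 8, top = -9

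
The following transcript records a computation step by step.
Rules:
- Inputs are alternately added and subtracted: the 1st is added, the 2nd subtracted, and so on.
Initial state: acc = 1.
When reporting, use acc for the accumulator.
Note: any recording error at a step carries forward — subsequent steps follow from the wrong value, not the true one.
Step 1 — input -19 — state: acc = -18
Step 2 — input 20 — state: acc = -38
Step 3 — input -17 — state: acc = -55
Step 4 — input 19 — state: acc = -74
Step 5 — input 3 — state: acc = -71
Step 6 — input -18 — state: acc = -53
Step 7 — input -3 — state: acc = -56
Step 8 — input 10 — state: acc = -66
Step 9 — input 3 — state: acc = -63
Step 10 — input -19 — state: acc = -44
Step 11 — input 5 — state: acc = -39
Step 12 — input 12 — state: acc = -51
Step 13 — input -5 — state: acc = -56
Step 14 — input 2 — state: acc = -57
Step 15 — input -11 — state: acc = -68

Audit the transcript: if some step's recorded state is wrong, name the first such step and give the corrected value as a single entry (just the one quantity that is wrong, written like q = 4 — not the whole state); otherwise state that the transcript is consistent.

step 14, acc = -58

1. acc = 1 + -19 = -18 (no discrepancy)
2. acc = -18 - 20 = -38 (agrees with the transcript)
3. acc = -38 + -17 = -55 (consistent with the transcript)
4. acc = -55 - 19 = -74 (exactly as logged)
5. acc = -74 + 3 = -71 (no discrepancy)
6. acc = -71 - -18 = -53 (no discrepancy)
7. acc = -53 + -3 = -56 (checks out)
8. acc = -56 - 10 = -66 (in agreement)
9. acc = -66 + 3 = -63 (confirmed correct)
10. acc = -63 - -19 = -44 (consistent with the transcript)
11. acc = -44 + 5 = -39 (matches)
12. acc = -39 - 12 = -51 (same as recorded)
13. acc = -51 + -5 = -56 (verified)
14. acc = -56 - 2 = -58 (the recorded entry deviates here)
The earliest wrong entry is at step 14: it should read acc = -58.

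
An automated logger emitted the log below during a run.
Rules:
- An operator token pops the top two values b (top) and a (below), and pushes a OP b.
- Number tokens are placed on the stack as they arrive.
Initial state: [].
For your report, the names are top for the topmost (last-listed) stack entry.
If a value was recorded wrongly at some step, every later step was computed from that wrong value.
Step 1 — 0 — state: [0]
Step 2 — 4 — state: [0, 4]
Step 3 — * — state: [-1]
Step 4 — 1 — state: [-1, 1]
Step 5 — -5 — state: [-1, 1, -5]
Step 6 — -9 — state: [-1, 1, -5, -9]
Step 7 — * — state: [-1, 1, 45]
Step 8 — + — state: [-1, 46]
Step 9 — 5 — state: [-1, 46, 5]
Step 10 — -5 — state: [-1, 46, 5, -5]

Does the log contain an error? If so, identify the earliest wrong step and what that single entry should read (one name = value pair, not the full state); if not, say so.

step 3, top = 0

1. push 0: top = 0 (in agreement)
2. push 4: top = 4 (checks out)
3. 0 * 4 = 0 (a discrepancy with the log)
The audit stops at step 3: the recorded entry is wrong and should be top = 0.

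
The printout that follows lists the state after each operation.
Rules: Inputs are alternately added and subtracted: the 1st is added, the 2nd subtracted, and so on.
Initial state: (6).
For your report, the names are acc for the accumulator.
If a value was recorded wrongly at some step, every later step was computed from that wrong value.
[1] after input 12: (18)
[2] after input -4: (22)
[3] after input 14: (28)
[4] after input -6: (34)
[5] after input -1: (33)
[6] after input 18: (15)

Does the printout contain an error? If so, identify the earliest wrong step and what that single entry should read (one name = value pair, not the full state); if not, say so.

step 1: acc = 6 + 12 = 18 -> confirmed correct
step 2: acc = 18 - -4 = 22 -> same as recorded
step 3: acc = 22 + 14 = 36 -> first mismatch against the printout
The earliest wrong entry is at step 3: it should read acc = 36.

step 3, acc = 36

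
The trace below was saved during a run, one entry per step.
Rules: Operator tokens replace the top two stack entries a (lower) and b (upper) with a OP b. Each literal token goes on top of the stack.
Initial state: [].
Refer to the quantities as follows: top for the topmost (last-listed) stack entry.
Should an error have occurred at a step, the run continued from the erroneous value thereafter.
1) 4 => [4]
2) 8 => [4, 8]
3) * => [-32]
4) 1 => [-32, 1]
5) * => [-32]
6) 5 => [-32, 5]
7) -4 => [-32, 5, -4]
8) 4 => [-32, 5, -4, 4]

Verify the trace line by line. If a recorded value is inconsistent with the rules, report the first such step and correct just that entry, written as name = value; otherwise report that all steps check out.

Step 1: push 4: top = 4 — matches.
Step 2: push 8: top = 8 — verified.
Step 3: 4 * 8 = 32 — not what was recorded.
Conclusion: step 3 carries the first error; the entry should be top = 32.

step 3, top = 32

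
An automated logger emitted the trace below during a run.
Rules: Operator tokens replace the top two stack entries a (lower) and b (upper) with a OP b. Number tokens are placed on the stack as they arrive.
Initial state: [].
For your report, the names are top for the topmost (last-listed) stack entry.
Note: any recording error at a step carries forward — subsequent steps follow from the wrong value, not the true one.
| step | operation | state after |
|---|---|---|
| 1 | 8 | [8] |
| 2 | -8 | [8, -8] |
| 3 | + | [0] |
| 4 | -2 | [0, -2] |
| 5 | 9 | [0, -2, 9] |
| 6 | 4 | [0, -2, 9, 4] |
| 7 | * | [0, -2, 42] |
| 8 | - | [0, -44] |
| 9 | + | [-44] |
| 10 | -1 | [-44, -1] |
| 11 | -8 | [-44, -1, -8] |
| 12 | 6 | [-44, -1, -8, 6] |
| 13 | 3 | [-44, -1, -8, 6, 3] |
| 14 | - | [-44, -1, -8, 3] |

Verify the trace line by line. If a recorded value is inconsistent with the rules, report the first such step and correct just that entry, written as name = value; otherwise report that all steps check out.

Recomputing the run from the initial state:
step 1: [8]
step 2: [8, -8]
step 3: [0]
step 4: [0, -2]
step 5: [0, -2, 9]
step 6: [0, -2, 9, 4]
step 7: [0, -2, 36]
step 8: [0, -38]
step 9: [-38]
step 10: [-38, -1]
step 11: [-38, -1, -8]
step 12: [-38, -1, -8, 6]
step 13: [-38, -1, -8, 6, 3]
step 14: [-38, -1, -8, 3]
The first disagreement with the trace is at step 7, where the value should be top = 36.

step 7, top = 36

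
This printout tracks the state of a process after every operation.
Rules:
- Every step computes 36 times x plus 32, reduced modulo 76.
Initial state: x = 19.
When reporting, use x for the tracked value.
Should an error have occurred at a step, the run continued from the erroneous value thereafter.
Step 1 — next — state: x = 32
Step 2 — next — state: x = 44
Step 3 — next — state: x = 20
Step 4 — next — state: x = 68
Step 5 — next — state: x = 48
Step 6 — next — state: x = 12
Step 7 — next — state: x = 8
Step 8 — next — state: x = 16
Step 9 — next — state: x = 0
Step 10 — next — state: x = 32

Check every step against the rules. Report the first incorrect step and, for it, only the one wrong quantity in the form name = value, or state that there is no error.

step 1: x = (36*19 + 32) mod 76 = 32 -> confirmed correct
step 2: x = (36*32 + 32) mod 76 = 44 -> agrees with the printout
step 3: x = (36*44 + 32) mod 76 = 20 -> same as recorded
step 4: x = (36*20 + 32) mod 76 = 68 -> exactly as logged
step 5: x = (36*68 + 32) mod 76 = 48 -> in agreement
step 6: x = (36*48 + 32) mod 76 = 12 -> same as recorded
step 7: x = (36*12 + 32) mod 76 = 8 -> exactly as logged
step 8: x = (36*8 + 32) mod 76 = 16 -> exactly as logged
step 9: x = (36*16 + 32) mod 76 = 0 -> exactly as logged
step 10: x = (36*0 + 32) mod 76 = 32 -> exactly as logged
The recomputation confirms every line.

no error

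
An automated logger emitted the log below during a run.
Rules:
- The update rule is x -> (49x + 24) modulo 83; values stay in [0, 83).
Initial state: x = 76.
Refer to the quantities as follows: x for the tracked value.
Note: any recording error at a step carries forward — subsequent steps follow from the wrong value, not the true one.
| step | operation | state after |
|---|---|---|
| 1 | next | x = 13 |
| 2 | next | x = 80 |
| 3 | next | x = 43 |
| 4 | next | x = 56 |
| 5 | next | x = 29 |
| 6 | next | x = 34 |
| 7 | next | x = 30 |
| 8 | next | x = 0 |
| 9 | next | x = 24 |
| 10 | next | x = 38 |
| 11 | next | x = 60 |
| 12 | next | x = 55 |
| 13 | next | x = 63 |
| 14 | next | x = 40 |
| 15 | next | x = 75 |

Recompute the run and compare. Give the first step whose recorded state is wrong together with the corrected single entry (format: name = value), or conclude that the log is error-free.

Recomputing the run from the initial state:
step 1: x = 13
step 2: x = 80
step 3: x = 43
step 4: x = 56
step 5: x = 29
step 6: x = 34
step 7: x = 30
step 8: x = 0
step 9: x = 24
step 10: x = 38
step 11: x = 60
step 12: x = 59
step 13: x = 10
step 14: x = 16
step 15: x = 61
The first disagreement with the log is at step 12, where the value should be x = 59.

step 12, x = 59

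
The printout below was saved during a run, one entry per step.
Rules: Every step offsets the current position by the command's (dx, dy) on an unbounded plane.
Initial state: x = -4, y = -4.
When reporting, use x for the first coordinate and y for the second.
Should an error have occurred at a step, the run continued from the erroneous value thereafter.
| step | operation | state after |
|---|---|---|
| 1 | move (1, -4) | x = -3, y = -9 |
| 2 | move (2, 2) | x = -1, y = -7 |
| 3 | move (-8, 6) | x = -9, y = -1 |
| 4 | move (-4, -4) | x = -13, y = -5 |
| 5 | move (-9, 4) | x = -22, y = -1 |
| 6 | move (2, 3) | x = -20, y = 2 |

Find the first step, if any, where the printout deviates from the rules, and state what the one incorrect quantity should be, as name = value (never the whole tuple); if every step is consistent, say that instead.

step 1, y = -8

1. x = -4 + (1) = -3, y = -4 + (-4) = -8 (first mismatch against the printout)
Conclusion: step 1 carries the first error; the entry should be y = -8.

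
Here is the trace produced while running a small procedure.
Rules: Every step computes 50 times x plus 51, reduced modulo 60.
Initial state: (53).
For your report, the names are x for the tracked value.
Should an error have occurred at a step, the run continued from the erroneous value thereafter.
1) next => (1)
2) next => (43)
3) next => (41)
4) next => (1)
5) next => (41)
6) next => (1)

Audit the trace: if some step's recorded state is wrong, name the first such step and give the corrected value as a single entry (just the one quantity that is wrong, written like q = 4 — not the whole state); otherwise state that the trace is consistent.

step 1: x = (50*53 + 51) mod 60 = 1 -> agrees with the trace
step 2: x = (50*1 + 51) mod 60 = 41 -> the trace disagrees here
So the first discrepancy is step 2, where the right value is x = 41.

step 2, x = 41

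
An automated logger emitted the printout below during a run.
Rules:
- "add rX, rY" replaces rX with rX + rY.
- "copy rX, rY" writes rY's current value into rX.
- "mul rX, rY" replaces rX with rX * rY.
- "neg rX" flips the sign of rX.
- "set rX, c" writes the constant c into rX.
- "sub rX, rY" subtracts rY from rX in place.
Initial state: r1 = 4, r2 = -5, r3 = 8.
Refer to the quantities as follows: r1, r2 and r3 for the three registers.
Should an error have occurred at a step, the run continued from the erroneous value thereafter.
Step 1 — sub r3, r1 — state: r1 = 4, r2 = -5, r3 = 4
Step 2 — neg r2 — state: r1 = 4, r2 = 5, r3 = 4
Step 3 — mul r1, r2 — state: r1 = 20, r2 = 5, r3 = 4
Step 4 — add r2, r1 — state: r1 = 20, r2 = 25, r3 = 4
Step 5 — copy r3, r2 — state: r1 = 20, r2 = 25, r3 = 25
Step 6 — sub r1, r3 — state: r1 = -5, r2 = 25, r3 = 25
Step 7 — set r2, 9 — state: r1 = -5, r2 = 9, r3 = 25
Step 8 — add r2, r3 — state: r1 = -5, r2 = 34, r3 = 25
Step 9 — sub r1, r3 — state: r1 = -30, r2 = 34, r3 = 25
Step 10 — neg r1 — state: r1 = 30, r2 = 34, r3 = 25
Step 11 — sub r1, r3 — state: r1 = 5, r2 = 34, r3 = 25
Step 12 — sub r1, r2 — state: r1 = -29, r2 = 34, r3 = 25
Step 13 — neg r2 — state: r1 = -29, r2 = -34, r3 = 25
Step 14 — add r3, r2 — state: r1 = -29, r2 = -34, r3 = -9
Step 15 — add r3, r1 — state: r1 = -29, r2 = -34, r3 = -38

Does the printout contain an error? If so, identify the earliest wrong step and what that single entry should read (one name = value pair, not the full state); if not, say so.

1. r3 = 8 - 4 = 4 (no discrepancy)
2. r2 = -(-5) = 5 (confirmed correct)
3. r1 = 4 * 5 = 20 (confirmed correct)
4. r2 = 5 + 20 = 25 (agrees with the printout)
5. r3 = 25 (no discrepancy)
6. r1 = 20 - 25 = -5 (agrees with the printout)
7. r2 = 9 (in agreement)
8. r2 = 9 + 25 = 34 (same as recorded)
9. r1 = -5 - 25 = -30 (in agreement)
10. r1 = -(-30) = 30 (agrees with the printout)
11. r1 = 30 - 25 = 5 (same as recorded)
12. r1 = 5 - 34 = -29 (agrees with the printout)
13. r2 = -(34) = -34 (in agreement)
14. r3 = 25 + -34 = -9 (consistent with the printout)
15. r3 = -9 + -29 = -38 (same as recorded)
Every step is consistent.

no error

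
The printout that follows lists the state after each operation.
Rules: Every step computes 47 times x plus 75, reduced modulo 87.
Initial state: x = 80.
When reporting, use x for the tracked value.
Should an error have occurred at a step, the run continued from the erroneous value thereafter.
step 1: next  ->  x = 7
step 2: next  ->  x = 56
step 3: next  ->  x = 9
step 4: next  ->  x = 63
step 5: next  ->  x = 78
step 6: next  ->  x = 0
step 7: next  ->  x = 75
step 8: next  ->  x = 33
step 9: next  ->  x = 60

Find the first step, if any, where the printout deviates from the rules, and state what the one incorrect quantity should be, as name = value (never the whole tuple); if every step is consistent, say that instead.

step 3, x = 10

Recomputing the run from the initial state:
step 1: x = 7
step 2: x = 56
step 3: x = 10
step 4: x = 23
step 5: x = 25
step 6: x = 32
step 7: x = 13
step 8: x = 77
step 9: x = 40
The first disagreement with the printout is at step 3, where the value should be x = 10.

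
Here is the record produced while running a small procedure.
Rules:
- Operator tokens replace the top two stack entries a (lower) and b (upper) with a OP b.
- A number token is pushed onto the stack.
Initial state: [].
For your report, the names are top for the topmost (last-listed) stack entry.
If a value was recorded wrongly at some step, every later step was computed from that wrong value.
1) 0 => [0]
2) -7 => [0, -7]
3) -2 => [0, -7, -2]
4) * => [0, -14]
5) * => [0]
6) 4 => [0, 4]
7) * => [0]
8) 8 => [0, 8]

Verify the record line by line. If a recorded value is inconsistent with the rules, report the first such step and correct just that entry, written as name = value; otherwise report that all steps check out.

Recomputing the run from the initial state:
step 1: [0]
step 2: [0, -7]
step 3: [0, -7, -2]
step 4: [0, 14]
step 5: [0]
step 6: [0, 4]
step 7: [0]
step 8: [0, 8]
The first disagreement with the record is at step 4, where the value should be top = 14.

step 4, top = 14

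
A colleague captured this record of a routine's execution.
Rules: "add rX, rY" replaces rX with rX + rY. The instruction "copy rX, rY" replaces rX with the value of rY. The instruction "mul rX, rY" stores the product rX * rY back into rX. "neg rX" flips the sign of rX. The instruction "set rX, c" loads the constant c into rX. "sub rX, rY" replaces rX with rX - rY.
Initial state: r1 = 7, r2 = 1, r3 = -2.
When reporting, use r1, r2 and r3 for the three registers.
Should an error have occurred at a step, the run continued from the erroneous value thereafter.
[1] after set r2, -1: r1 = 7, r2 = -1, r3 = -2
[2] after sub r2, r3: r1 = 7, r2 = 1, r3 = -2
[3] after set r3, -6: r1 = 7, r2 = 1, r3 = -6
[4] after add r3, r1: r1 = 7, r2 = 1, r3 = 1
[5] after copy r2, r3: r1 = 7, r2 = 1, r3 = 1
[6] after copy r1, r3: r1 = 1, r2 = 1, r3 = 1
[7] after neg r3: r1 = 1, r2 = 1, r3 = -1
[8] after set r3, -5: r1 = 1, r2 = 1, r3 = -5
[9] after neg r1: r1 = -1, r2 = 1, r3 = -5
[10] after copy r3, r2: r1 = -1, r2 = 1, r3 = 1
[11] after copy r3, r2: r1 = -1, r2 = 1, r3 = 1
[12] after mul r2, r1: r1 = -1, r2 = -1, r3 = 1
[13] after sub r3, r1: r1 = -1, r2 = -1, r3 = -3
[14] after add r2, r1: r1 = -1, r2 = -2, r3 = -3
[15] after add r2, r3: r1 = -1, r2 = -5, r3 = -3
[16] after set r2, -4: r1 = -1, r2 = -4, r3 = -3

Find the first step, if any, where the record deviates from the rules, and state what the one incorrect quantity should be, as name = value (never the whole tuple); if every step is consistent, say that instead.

Recomputing the run from the initial state:
step 1: r1 = 7, r2 = -1, r3 = -2
step 2: r1 = 7, r2 = 1, r3 = -2
step 3: r1 = 7, r2 = 1, r3 = -6
step 4: r1 = 7, r2 = 1, r3 = 1
step 5: r1 = 7, r2 = 1, r3 = 1
step 6: r1 = 1, r2 = 1, r3 = 1
step 7: r1 = 1, r2 = 1, r3 = -1
step 8: r1 = 1, r2 = 1, r3 = -5
step 9: r1 = -1, r2 = 1, r3 = -5
step 10: r1 = -1, r2 = 1, r3 = 1
step 11: r1 = -1, r2 = 1, r3 = 1
step 12: r1 = -1, r2 = -1, r3 = 1
step 13: r1 = -1, r2 = -1, r3 = 2
step 14: r1 = -1, r2 = -2, r3 = 2
step 15: r1 = -1, r2 = 0, r3 = 2
step 16: r1 = -1, r2 = -4, r3 = 2
The first disagreement with the record is at step 13, where the value should be r3 = 2.

step 13, r3 = 2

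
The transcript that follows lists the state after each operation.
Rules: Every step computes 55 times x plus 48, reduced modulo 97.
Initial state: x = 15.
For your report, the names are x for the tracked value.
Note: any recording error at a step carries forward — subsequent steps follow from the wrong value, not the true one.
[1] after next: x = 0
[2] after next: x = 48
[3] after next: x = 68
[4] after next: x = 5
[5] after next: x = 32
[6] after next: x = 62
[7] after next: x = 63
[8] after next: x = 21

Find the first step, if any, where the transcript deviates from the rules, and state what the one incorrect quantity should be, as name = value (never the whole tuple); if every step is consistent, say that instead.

step 3, x = 69

step 1: x = (55*15 + 48) mod 97 = 0 -> exactly as logged
step 2: x = (55*0 + 48) mod 97 = 48 -> same as recorded
step 3: x = (55*48 + 48) mod 97 = 69 -> this is not what the transcript shows
The audit stops at step 3: the recorded entry is wrong and should be x = 69.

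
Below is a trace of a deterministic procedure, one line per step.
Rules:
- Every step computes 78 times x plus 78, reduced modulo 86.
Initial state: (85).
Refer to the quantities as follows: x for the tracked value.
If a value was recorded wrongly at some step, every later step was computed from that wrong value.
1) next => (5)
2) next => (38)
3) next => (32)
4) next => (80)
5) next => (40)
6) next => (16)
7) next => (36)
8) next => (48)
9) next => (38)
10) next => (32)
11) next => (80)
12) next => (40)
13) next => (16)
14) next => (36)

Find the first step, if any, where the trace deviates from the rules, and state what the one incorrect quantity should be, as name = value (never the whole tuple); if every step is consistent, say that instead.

1. x = (78*85 + 78) mod 86 = 0 (the entry is off here)
First deviation found at step 1; the corrected entry is x = 0.

step 1, x = 0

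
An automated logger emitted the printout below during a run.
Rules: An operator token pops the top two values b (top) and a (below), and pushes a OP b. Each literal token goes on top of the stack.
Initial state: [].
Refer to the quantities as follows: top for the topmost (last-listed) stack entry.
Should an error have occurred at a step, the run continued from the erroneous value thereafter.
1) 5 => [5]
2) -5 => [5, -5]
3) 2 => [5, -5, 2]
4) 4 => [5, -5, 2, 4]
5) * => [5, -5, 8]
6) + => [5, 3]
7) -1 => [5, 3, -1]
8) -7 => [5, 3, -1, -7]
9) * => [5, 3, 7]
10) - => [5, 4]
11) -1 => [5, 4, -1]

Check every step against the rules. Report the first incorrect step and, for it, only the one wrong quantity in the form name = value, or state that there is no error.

step 10, top = -4

1. push 5: top = 5 (in agreement)
2. push -5: top = -5 (in agreement)
3. push 2: top = 2 (in agreement)
4. push 4: top = 4 (checks out)
5. 2 * 4 = 8 (checks out)
6. -5 + 8 = 3 (same as recorded)
7. push -1: top = -1 (agrees with the printout)
8. push -7: top = -7 (same as recorded)
9. -1 * -7 = 7 (in agreement)
10. 3 - 7 = -4 (this is not what the printout shows)
The audit stops at step 10: the recorded entry is wrong and should be top = -4.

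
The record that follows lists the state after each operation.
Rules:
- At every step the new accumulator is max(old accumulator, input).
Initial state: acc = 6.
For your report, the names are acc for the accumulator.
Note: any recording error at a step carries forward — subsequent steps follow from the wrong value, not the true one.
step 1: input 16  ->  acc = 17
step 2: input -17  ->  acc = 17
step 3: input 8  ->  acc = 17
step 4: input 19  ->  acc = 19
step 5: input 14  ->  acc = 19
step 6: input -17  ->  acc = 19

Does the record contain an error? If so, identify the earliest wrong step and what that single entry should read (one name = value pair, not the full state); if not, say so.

step 1, acc = 16

Step 1: acc = max(6, 16) = 16 — the recorded entry deviates here.
That makes step 1 the first incorrect line — acc = 16 is what it should show.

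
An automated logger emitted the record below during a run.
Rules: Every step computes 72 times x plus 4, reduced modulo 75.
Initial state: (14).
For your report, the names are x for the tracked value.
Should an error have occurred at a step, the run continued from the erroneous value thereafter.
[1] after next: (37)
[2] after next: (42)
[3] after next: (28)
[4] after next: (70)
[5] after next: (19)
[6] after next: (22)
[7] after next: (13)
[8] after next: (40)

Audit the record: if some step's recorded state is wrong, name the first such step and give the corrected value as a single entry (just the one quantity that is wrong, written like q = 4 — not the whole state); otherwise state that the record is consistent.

1. x = (72*14 + 4) mod 75 = 37 (consistent with the record)
2. x = (72*37 + 4) mod 75 = 43 (the record has a different value)
Conclusion: step 2 carries the first error; the entry should be x = 43.

step 2, x = 43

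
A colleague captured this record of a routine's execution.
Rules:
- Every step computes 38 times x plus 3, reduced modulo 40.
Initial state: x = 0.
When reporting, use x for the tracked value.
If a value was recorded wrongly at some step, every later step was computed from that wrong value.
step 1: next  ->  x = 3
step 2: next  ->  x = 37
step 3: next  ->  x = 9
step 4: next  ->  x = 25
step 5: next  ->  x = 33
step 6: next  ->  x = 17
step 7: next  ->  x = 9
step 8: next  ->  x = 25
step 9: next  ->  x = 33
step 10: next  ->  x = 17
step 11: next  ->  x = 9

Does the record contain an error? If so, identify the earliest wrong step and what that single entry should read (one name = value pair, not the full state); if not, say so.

no error

Recomputing the run from the initial state:
step 1: x = 3
step 2: x = 37
step 3: x = 9
step 4: x = 25
step 5: x = 33
step 6: x = 17
step 7: x = 9
step 8: x = 25
step 9: x = 33
step 10: x = 17
step 11: x = 9
This matches the record at every step.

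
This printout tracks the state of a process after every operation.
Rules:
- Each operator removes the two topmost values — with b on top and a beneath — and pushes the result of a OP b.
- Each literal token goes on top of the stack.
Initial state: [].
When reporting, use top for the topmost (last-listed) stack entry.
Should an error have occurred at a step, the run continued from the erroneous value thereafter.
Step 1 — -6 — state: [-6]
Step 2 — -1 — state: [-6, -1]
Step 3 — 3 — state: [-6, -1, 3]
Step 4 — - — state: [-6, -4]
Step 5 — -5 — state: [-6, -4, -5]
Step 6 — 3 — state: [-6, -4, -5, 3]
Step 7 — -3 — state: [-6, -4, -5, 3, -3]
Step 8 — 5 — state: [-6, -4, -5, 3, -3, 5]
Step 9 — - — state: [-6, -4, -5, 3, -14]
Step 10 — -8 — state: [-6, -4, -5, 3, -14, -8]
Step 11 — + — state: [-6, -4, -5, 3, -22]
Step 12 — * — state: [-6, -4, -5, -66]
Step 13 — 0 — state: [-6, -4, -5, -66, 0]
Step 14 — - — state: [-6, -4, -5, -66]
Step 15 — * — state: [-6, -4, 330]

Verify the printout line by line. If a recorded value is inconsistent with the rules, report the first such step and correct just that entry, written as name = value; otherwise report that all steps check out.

step 9, top = -8

Recomputing the run from the initial state:
step 1: [-6]
step 2: [-6, -1]
step 3: [-6, -1, 3]
step 4: [-6, -4]
step 5: [-6, -4, -5]
step 6: [-6, -4, -5, 3]
step 7: [-6, -4, -5, 3, -3]
step 8: [-6, -4, -5, 3, -3, 5]
step 9: [-6, -4, -5, 3, -8]
step 10: [-6, -4, -5, 3, -8, -8]
step 11: [-6, -4, -5, 3, -16]
step 12: [-6, -4, -5, -48]
step 13: [-6, -4, -5, -48, 0]
step 14: [-6, -4, -5, -48]
step 15: [-6, -4, 240]
The first disagreement with the printout is at step 9, where the value should be top = -8.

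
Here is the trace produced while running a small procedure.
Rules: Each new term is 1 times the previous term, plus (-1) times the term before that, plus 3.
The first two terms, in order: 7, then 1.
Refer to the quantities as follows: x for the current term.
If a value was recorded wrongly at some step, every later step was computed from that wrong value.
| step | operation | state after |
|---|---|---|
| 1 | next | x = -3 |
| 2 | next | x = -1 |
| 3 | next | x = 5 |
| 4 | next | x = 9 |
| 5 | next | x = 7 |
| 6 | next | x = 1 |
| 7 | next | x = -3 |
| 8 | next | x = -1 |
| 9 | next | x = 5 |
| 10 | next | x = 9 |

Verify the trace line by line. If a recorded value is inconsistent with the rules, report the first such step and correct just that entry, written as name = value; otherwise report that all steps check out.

no error

Recomputing the run from the initial state:
step 1: x = -3
step 2: x = -1
step 3: x = 5
step 4: x = 9
step 5: x = 7
step 6: x = 1
step 7: x = -3
step 8: x = -1
step 9: x = 5
step 10: x = 9
This matches the trace at every step.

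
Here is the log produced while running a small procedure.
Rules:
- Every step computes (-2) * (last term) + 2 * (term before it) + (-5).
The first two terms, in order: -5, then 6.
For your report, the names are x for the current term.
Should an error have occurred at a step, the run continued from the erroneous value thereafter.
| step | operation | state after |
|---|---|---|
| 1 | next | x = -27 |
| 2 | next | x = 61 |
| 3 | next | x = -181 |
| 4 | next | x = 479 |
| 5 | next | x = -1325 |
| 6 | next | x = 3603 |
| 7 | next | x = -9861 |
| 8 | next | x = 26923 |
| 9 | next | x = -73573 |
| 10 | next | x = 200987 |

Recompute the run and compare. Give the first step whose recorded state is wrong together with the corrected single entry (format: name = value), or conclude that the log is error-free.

no error

step 1: x = -2*(6) + (2)*(-5) + (-5) = -27 -> checks out
step 2: x = -2*(-27) + (2)*(6) + (-5) = 61 -> verified
step 3: x = -2*(61) + (2)*(-27) + (-5) = -181 -> agrees with the log
step 4: x = -2*(-181) + (2)*(61) + (-5) = 479 -> verified
step 5: x = -2*(479) + (2)*(-181) + (-5) = -1325 -> in agreement
step 6: x = -2*(-1325) + (2)*(479) + (-5) = 3603 -> confirmed correct
step 7: x = -2*(3603) + (2)*(-1325) + (-5) = -9861 -> confirmed correct
step 8: x = -2*(-9861) + (2)*(3603) + (-5) = 26923 -> in agreement
step 9: x = -2*(26923) + (2)*(-9861) + (-5) = -73573 -> checks out
step 10: x = -2*(-73573) + (2)*(26923) + (-5) = 200987 -> exactly as logged
Each recorded entry agrees with the recomputation.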